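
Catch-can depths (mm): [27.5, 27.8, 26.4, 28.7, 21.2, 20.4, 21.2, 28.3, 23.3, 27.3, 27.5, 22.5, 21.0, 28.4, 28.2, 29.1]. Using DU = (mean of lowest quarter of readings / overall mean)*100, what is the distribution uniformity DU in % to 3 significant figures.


sorted lowest 4 of 16: [20.4, 21.0, 21.2, 21.2] -> mean = 20.950 mm
overall mean = 25.550 mm
DU = (20.950/25.550)*100 = 82.0 %
Therefore the distribution uniformity DU = 82.0 %.


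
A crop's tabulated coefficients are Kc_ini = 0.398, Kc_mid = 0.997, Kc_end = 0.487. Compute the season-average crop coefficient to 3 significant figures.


Approach: apply a simple seasonal average, Kc_avg = (Kc_ini + Kc_mid + Kc_end)/3.
Kc_avg = (0.398 + 0.997 + 0.487)/3 = 0.627
Therefore the season-average crop coefficient = 0.627.


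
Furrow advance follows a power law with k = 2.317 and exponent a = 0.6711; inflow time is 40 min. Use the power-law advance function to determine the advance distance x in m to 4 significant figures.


Approach: apply the power-law advance function, x = k*t^a.
x = 2.317 * 40^0.6711 = 27.55 m
Therefore the advance distance x = 27.55 m.


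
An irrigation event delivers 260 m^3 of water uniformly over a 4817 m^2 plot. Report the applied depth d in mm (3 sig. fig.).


Approach: apply depth from volume over area, d = (V/A)*1000.
d = (260 / 4817) * 1000 = 54.0 mm
Therefore the applied depth d = 54.0 mm.


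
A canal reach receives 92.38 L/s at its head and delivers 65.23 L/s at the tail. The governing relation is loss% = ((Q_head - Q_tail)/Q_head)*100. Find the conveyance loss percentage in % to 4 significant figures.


loss = ((92.38 - 65.23)/92.38)*100 = 29.39 %
Therefore the conveyance loss percentage = 29.39 %.


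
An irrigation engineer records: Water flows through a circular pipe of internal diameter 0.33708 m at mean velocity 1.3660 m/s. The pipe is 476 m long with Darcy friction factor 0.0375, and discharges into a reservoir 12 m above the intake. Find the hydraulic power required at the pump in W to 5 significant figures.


Approach: apply continuity + Darcy-Weisbach + hydraulic power, Q = A*v; hf = f*(L/D)*(v^2/(2g)); H = static + hf; P = rho*g*Q*H.
Step 1 — flow rate (continuity, Q = A*v):
  A = pi*(0.33708/2)^2 = 0.08923924 m^2
  Q = 0.08923924 * 1.3660 = 0.1219008 m^3/s
Step 2 — friction head loss (Darcy-Weisbach):
  hf = 0.0375 * (476/0.33708) * (1.3660^2 / (2*9.81))
  hf = 5.036254 m
Step 3 — total head: H = 12 + 5.036254 = 17.03625 m
Step 4 — hydraulic power (P = rho*g*Q*H):
  P = 1000 * 9.81 * 0.1219008 * 17.03625 = 20373 W
Therefore the hydraulic power required at the pump = 20373 W.


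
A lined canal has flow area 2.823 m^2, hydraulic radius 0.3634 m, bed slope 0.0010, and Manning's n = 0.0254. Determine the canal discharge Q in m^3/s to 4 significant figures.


Approach: apply Manning's equation, Q = (1/n)*A*R^(2/3)*S^(1/2).
Q = (1/0.0254) * 2.823 * 0.3634^(2/3) * 0.0010^(1/2) = 1.790 m^3/s
Therefore the canal discharge Q = 1.790 m^3/s.


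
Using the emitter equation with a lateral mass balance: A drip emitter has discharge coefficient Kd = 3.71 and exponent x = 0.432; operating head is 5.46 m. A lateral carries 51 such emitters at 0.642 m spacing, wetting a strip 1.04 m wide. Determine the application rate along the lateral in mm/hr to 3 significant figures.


Approach: apply the emitter equation with a lateral mass balance, q = Kd*h^x; Q = n*q; rate = Q/(n*spacing*width).
Step 1 — single emitter flow (q = Kd*h^x):
  q = 3.71 * 5.46^0.432 = 7.7240 L/hr
Step 2 — total lateral flow: Q = 51 * 7.7240 = 393.92 L/hr
Step 3 — wetted area: A = 51 * 0.642 * 1.04 = 34.052 m^2
Step 4 — application rate: Q/A = 393.92/34.052 = 11.6 mm/hr
Therefore the application rate along the lateral = 11.6 mm/hr.


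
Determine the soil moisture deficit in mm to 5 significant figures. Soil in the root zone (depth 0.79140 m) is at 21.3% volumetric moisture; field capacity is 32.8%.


Approach: apply the soil moisture deficit relation, SMD = (FC - theta)/100 * depth * 1000.
SMD = (32.8 - 21.3)/100 * 0.79140 * 1000 = 91.011 mm
Therefore the soil moisture deficit = 91.011 mm.


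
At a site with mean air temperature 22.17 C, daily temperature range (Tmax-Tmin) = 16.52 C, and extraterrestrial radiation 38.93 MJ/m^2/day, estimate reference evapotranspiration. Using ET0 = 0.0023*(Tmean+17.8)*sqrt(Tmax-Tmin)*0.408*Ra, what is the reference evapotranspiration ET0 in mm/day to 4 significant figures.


ET0 = 0.0023*(22.17+17.8)*sqrt(16.52)*0.408*38.93 = 5.935 mm/day
Therefore the reference evapotranspiration ET0 = 5.935 mm/day.


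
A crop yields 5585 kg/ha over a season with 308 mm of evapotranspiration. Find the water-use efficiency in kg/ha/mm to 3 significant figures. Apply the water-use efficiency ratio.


Approach: apply the water-use efficiency ratio, WUE = yield/ET.
WUE = 5585 / 308 = 18.1 kg/ha/mm
Therefore the water-use efficiency = 18.1 kg/ha/mm.


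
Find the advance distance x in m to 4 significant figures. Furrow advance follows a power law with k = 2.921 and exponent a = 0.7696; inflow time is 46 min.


Approach: apply the power-law advance function, x = k*t^a.
x = 2.921 * 46^0.7696 = 55.61 m
Therefore the advance distance x = 55.61 m.


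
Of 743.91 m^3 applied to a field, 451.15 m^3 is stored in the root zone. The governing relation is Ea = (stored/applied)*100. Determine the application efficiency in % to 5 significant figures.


Ea = (451.15/743.91)*100 = 60.646 %
Therefore the application efficiency = 60.646 %.


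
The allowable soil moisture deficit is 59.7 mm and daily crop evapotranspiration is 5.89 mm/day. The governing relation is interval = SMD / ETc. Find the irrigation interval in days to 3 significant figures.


interval = 59.7 / 5.89 = 10.1 days
Therefore the irrigation interval = 10.1 days.


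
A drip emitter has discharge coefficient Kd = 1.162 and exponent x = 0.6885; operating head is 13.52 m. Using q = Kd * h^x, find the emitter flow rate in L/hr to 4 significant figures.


q = 1.162 * 13.52^0.6885 = 6.980 L/hr
Therefore the emitter flow rate = 6.980 L/hr.


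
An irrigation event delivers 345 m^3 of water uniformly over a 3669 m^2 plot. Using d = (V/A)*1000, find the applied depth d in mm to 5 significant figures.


d = (345 / 3669) * 1000 = 94.031 mm
Therefore the applied depth d = 94.031 mm.


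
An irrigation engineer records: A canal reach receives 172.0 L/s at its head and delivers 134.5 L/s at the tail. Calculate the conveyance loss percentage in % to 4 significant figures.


Approach: apply the conveyance loss ratio, loss% = ((Q_head - Q_tail)/Q_head)*100.
loss = ((172.0 - 134.5)/172.0)*100 = 21.80 %
Therefore the conveyance loss percentage = 21.80 %.


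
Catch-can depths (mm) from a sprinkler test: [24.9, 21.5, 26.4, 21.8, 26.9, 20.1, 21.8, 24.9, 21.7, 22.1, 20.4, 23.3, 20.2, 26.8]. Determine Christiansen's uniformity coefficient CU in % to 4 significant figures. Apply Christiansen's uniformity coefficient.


Approach: apply Christiansen's uniformity coefficient, CU = (1 - mean_abs_deviation/mean)*100.
mean = 23.0571 mm
mean |d_i - mean| = 2.12245 mm
CU = (1 - 2.12245/23.0571)*100 = 90.79 %
Therefore Christiansen's uniformity coefficient CU = 90.79 %.


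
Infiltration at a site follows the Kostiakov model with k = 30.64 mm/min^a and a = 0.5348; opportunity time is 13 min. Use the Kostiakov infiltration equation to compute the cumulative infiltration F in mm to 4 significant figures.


Approach: apply the Kostiakov infiltration equation, F = k*t^a.
F = 30.64 * 13^0.5348 = 120.8 mm
Therefore the cumulative infiltration F = 120.8 mm.


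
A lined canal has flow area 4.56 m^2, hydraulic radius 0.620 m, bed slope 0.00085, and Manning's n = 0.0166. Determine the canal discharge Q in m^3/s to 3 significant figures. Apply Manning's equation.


Approach: apply Manning's equation, Q = (1/n)*A*R^(2/3)*S^(1/2).
Q = (1/0.0166) * 4.56 * 0.620^(2/3) * 0.00085^(1/2) = 5.82 m^3/s
Therefore the canal discharge Q = 5.82 m^3/s.


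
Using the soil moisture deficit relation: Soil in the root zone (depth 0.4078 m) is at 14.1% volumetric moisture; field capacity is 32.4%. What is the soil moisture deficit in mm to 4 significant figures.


Approach: apply the soil moisture deficit relation, SMD = (FC - theta)/100 * depth * 1000.
SMD = (32.4 - 14.1)/100 * 0.4078 * 1000 = 74.63 mm
Therefore the soil moisture deficit = 74.63 mm.


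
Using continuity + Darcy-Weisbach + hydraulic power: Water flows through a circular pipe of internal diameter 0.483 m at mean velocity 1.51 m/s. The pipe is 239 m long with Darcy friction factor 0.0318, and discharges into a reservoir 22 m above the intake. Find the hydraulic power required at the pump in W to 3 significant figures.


Approach: apply continuity + Darcy-Weisbach + hydraulic power, Q = A*v; hf = f*(L/D)*(v^2/(2g)); H = static + hf; P = rho*g*Q*H.
Step 1 — flow rate (continuity, Q = A*v):
  A = pi*(0.483/2)^2 = 0.18322 m^2
  Q = 0.18322 * 1.51 = 0.27667 m^3/s
Step 2 — friction head loss (Darcy-Weisbach):
  hf = 0.0318 * (239/0.483) * (1.51^2 / (2*9.81))
  hf = 1.8287 m
Step 3 — total head: H = 22 + 1.8287 = 23.829 m
Step 4 — hydraulic power (P = rho*g*Q*H):
  P = 1000 * 9.81 * 0.27667 * 23.829 = 64700 W
Therefore the hydraulic power required at the pump = 64700 W.


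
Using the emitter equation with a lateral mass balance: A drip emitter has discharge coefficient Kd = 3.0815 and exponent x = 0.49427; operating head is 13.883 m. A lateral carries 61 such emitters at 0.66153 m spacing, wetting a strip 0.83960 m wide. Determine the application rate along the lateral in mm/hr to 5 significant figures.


Approach: apply the emitter equation with a lateral mass balance, q = Kd*h^x; Q = n*q; rate = Q/(n*spacing*width).
Step 1 — single emitter flow (q = Kd*h^x):
  q = 3.0815 * 13.883^0.49427 = 11.30986 L/hr
Step 2 — total lateral flow: Q = 61 * 11.30986 = 689.9017 L/hr
Step 3 — wetted area: A = 61 * 0.66153 * 0.83960 = 33.88066 m^2
Step 4 — application rate: Q/A = 689.9017/33.88066 = 20.363 mm/hr
Therefore the application rate along the lateral = 20.363 mm/hr.


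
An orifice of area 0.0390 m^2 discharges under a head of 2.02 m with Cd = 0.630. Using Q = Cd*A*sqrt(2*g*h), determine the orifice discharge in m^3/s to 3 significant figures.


Q = 0.630 * 0.0390 * sqrt(2*9.81*2.02) = 0.155 m^3/s
Therefore the orifice discharge = 0.155 m^3/s.


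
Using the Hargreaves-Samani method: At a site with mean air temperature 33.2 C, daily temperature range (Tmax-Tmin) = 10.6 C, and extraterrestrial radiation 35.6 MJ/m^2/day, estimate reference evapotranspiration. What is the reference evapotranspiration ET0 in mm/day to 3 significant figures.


Approach: apply the Hargreaves-Samani method, ET0 = 0.0023*(Tmean+17.8)*sqrt(Tmax-Tmin)*0.408*Ra.
ET0 = 0.0023*(33.2+17.8)*sqrt(10.6)*0.408*35.6 = 5.55 mm/day
Therefore the reference evapotranspiration ET0 = 5.55 mm/day.


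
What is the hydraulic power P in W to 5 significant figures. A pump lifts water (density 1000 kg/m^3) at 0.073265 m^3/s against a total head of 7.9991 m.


Approach: apply the hydraulic power relation, P = rho*g*Q*H.
P = 1000 * 9.81 * 0.073265 * 7.9991 = 5749.2 W
Therefore the hydraulic power P = 5749.2 W.


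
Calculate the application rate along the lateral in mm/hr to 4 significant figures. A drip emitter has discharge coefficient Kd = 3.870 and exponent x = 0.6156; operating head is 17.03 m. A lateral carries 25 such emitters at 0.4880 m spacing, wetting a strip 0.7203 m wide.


Approach: apply the emitter equation with a lateral mass balance, q = Kd*h^x; Q = n*q; rate = Q/(n*spacing*width).
Step 1 — single emitter flow (q = Kd*h^x):
  q = 3.870 * 17.03^0.6156 = 22.1639 L/hr
Step 2 — total lateral flow: Q = 25 * 22.1639 = 554.098 L/hr
Step 3 — wetted area: A = 25 * 0.4880 * 0.7203 = 8.78766 m^2
Step 4 — application rate: Q/A = 554.098/8.78766 = 63.05 mm/hr
Therefore the application rate along the lateral = 63.05 mm/hr.


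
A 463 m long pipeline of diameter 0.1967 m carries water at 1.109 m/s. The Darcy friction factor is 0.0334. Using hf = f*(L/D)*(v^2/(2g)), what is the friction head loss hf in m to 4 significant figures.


hf = 0.0334 * (463/0.1967) * (1.109^2 / (2*9.81))
hf = 4.928 m
Therefore the friction head loss hf = 4.928 m.


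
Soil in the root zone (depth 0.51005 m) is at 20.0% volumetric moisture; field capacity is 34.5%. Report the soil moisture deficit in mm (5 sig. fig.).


Approach: apply the soil moisture deficit relation, SMD = (FC - theta)/100 * depth * 1000.
SMD = (34.5 - 20.0)/100 * 0.51005 * 1000 = 73.957 mm
Therefore the soil moisture deficit = 73.957 mm.


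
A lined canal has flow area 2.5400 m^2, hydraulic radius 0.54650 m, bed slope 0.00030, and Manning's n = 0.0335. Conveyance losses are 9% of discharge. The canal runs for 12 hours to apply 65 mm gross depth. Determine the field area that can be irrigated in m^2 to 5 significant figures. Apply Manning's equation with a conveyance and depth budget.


Approach: apply Manning's equation with a conveyance and depth budget, Q = (1/n)*A*R^(2/3)*S^(1/2); Q_field = Q*(1-loss); Area = Q_field*t/(d/1000).
Step 1 — canal discharge (Manning's equation):
  Q = (1/0.0335) * 2.5400 * 0.54650^(2/3) * 0.00030^(1/2) = 0.8778284 m^3/s
Step 2 — delivered flow: Q_field = 0.8778284*(1 - 9/100) = 0.7988239 m^3/s
Step 3 — volume delivered: V = 0.7988239 * 12*3600 = 34509.19 m^3
Step 4 — area served: A = V / (depth/1000) = 34509.19 / 0.065 = 530910 m^2
Therefore the field area that can be irrigated = 530910 m^2.


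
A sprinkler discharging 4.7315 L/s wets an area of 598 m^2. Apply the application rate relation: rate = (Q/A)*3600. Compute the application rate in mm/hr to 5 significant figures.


rate = (4.7315 / 598) * 3600 = 28.484 mm/hr
Therefore the application rate = 28.484 mm/hr.


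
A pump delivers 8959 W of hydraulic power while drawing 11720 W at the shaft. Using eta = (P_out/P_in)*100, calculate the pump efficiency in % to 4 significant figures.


eta = (8959 / 11720) * 100 = 76.44 %
Therefore the pump efficiency = 76.44 %.


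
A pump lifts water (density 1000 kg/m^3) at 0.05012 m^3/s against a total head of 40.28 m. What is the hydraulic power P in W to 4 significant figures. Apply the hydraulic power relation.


Approach: apply the hydraulic power relation, P = rho*g*Q*H.
P = 1000 * 9.81 * 0.05012 * 40.28 = 19800 W
Therefore the hydraulic power P = 19800 W.


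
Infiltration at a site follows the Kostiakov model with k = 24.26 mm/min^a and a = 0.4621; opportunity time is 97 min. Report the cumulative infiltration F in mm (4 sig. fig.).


Approach: apply the Kostiakov infiltration equation, F = k*t^a.
F = 24.26 * 97^0.4621 = 200.9 mm
Therefore the cumulative infiltration F = 200.9 mm.


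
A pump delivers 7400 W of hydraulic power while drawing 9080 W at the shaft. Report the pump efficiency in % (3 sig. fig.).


Approach: apply the efficiency ratio, eta = (P_out/P_in)*100.
eta = (7400 / 9080) * 100 = 81.5 %
Therefore the pump efficiency = 81.5 %.


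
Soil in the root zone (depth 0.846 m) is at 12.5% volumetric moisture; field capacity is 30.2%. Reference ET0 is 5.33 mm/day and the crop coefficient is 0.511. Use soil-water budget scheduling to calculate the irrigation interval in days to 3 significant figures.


Approach: apply soil-water budget scheduling, SMD = (FC-theta)/100*depth*1000; ETc = ET0*Kc; interval = SMD/ETc.
Step 1 — soil moisture deficit:
  SMD = (30.2 - 12.5)/100 * 0.846 * 1000 = 149.74 mm
Step 2 — daily crop ET (ETc = ET0*Kc):
  ETc = 5.33 * 0.511 = 2.7236 mm/day
Step 3 — irrigation interval (SMD/ETc):
  interval = 149.74 / 2.7236 = 55.0 days
Therefore the irrigation interval = 55.0 days.


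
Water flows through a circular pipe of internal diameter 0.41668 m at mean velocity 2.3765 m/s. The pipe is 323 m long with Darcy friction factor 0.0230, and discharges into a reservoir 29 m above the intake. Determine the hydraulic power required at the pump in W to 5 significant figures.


Approach: apply continuity + Darcy-Weisbach + hydraulic power, Q = A*v; hf = f*(L/D)*(v^2/(2g)); H = static + hf; P = rho*g*Q*H.
Step 1 — flow rate (continuity, Q = A*v):
  A = pi*(0.41668/2)^2 = 0.1363626 m^2
  Q = 0.1363626 * 2.3765 = 0.3240657 m^3/s
Step 2 — friction head loss (Darcy-Weisbach):
  hf = 0.0230 * (323/0.41668) * (2.3765^2 / (2*9.81))
  hf = 5.132209 m
Step 3 — total head: H = 29 + 5.132209 = 34.13221 m
Step 4 — hydraulic power (P = rho*g*Q*H):
  P = 1000 * 9.81 * 0.3240657 * 34.13221 = 108510 W
Therefore the hydraulic power required at the pump = 108510 W.


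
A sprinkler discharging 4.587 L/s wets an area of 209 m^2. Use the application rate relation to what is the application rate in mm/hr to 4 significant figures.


Approach: apply the application rate relation, rate = (Q/A)*3600.
rate = (4.587 / 209) * 3600 = 79.01 mm/hr
Therefore the application rate = 79.01 mm/hr.


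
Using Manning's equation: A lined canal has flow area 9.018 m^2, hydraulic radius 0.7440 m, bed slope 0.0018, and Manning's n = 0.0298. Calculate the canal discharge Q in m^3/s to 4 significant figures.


Approach: apply Manning's equation, Q = (1/n)*A*R^(2/3)*S^(1/2).
Q = (1/0.0298) * 9.018 * 0.7440^(2/3) * 0.0018^(1/2) = 10.54 m^3/s
Therefore the canal discharge Q = 10.54 m^3/s.


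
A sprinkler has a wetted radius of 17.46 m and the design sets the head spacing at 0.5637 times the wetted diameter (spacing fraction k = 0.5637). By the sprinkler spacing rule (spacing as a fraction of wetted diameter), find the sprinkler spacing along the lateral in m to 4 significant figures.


Approach: apply the sprinkler spacing rule (spacing as a fraction of wetted diameter), S = k*(2*R).
S = 0.5637 * (2 * 17.46) = 19.68 m
Therefore the sprinkler spacing along the lateral = 19.68 m.


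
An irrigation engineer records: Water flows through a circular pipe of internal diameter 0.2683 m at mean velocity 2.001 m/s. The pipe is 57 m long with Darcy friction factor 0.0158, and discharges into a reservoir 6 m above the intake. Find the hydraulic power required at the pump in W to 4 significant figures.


Approach: apply continuity + Darcy-Weisbach + hydraulic power, Q = A*v; hf = f*(L/D)*(v^2/(2g)); H = static + hf; P = rho*g*Q*H.
Step 1 — flow rate (continuity, Q = A*v):
  A = pi*(0.2683/2)^2 = 0.0565368 m^2
  Q = 0.0565368 * 2.001 = 0.113130 m^3/s
Step 2 — friction head loss (Darcy-Weisbach):
  hf = 0.0158 * (57/0.2683) * (2.001^2 / (2*9.81))
  hf = 0.685025 m
Step 3 — total head: H = 6 + 0.685025 = 6.68503 m
Step 4 — hydraulic power (P = rho*g*Q*H):
  P = 1000 * 9.81 * 0.113130 * 6.68503 = 7419 W
Therefore the hydraulic power required at the pump = 7419 W.


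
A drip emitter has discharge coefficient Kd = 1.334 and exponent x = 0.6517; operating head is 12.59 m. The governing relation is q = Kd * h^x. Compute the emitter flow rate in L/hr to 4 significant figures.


q = 1.334 * 12.59^0.6517 = 6.951 L/hr
Therefore the emitter flow rate = 6.951 L/hr.


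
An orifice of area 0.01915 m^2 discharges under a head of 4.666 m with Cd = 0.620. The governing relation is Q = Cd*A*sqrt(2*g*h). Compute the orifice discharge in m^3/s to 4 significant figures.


Q = 0.620 * 0.01915 * sqrt(2*9.81*4.666) = 0.1136 m^3/s
Therefore the orifice discharge = 0.1136 m^3/s.


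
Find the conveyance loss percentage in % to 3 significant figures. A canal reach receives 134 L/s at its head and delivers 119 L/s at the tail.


Approach: apply the conveyance loss ratio, loss% = ((Q_head - Q_tail)/Q_head)*100.
loss = ((134 - 119)/134)*100 = 11.2 %
Therefore the conveyance loss percentage = 11.2 %.


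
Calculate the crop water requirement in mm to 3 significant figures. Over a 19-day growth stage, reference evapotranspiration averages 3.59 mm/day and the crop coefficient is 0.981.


Approach: apply the crop water requirement relation, CWR = ET0 * Kc * days.
CWR = 3.59 * 0.981 * 19 = 66.9 mm
Therefore the crop water requirement = 66.9 mm.


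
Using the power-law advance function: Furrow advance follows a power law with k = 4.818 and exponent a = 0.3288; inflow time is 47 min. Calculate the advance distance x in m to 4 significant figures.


Approach: apply the power-law advance function, x = k*t^a.
x = 4.818 * 47^0.3288 = 17.09 m
Therefore the advance distance x = 17.09 m.


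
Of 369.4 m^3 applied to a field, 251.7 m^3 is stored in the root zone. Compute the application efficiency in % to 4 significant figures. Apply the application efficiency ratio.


Approach: apply the application efficiency ratio, Ea = (stored/applied)*100.
Ea = (251.7/369.4)*100 = 68.14 %
Therefore the application efficiency = 68.14 %.


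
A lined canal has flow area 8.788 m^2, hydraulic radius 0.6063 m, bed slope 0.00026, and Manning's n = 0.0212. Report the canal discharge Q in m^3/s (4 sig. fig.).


Approach: apply Manning's equation, Q = (1/n)*A*R^(2/3)*S^(1/2).
Q = (1/0.0212) * 8.788 * 0.6063^(2/3) * 0.00026^(1/2) = 4.788 m^3/s
Therefore the canal discharge Q = 4.788 m^3/s.


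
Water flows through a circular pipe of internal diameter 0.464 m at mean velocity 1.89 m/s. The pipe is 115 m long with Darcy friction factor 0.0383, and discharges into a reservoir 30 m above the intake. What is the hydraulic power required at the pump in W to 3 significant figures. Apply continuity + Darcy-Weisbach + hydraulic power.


Approach: apply continuity + Darcy-Weisbach + hydraulic power, Q = A*v; hf = f*(L/D)*(v^2/(2g)); H = static + hf; P = rho*g*Q*H.
Step 1 — flow rate (continuity, Q = A*v):
  A = pi*(0.464/2)^2 = 0.16909 m^2
  Q = 0.16909 * 1.89 = 0.31959 m^3/s
Step 2 — friction head loss (Darcy-Weisbach):
  hf = 0.0383 * (115/0.464) * (1.89^2 / (2*9.81))
  hf = 1.7282 m
Step 3 — total head: H = 30 + 1.7282 = 31.728 m
Step 4 — hydraulic power (P = rho*g*Q*H):
  P = 1000 * 9.81 * 0.31959 * 31.728 = 99500 W
Therefore the hydraulic power required at the pump = 99500 W.


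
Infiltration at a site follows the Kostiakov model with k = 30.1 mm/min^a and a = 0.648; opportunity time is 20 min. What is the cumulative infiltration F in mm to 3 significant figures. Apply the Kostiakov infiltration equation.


Approach: apply the Kostiakov infiltration equation, F = k*t^a.
F = 30.1 * 20^0.648 = 210 mm
Therefore the cumulative infiltration F = 210 mm.


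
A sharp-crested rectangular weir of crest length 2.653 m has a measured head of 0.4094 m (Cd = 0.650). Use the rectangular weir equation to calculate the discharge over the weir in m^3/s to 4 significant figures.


Approach: apply the rectangular weir equation, Q = (2/3)*Cd*L*sqrt(2g)*H^1.5.
Q = (2/3)*0.650*2.653*sqrt(2*9.81)*0.4094^1.5 = 1.334 m^3/s
Therefore the discharge over the weir = 1.334 m^3/s.


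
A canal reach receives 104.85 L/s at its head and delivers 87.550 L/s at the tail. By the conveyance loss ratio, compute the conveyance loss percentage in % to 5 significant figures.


Approach: apply the conveyance loss ratio, loss% = ((Q_head - Q_tail)/Q_head)*100.
loss = ((104.85 - 87.550)/104.85)*100 = 16.500 %
Therefore the conveyance loss percentage = 16.500 %.


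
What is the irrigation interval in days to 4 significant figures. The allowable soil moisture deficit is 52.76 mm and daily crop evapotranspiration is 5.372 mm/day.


Approach: apply the irrigation interval relation, interval = SMD / ETc.
interval = 52.76 / 5.372 = 9.821 days
Therefore the irrigation interval = 9.821 days.


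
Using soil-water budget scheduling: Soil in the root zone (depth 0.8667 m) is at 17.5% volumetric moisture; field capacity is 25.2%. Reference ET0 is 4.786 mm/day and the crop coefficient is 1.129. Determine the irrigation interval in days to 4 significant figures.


Approach: apply soil-water budget scheduling, SMD = (FC-theta)/100*depth*1000; ETc = ET0*Kc; interval = SMD/ETc.
Step 1 — soil moisture deficit:
  SMD = (25.2 - 17.5)/100 * 0.8667 * 1000 = 66.7359 mm
Step 2 — daily crop ET (ETc = ET0*Kc):
  ETc = 4.786 * 1.129 = 5.40339 mm/day
Step 3 — irrigation interval (SMD/ETc):
  interval = 66.7359 / 5.40339 = 12.35 days
Therefore the irrigation interval = 12.35 days.


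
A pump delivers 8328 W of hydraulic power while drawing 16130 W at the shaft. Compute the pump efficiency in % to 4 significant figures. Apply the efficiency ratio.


Approach: apply the efficiency ratio, eta = (P_out/P_in)*100.
eta = (8328 / 16130) * 100 = 51.63 %
Therefore the pump efficiency = 51.63 %.


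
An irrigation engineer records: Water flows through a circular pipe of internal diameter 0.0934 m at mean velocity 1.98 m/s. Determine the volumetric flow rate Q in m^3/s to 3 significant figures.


Approach: apply the continuity equation for pipe flow, Q = A * v with A = pi*(D/2)^2.
A = pi*(0.0934/2)^2 = 0.0068515 m^2
Q = 0.0068515 * 1.98 = 0.0136 m^3/s
Therefore the volumetric flow rate Q = 0.0136 m^3/s.


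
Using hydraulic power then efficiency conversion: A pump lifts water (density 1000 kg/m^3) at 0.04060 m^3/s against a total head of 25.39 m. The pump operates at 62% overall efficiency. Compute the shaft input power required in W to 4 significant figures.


Approach: apply hydraulic power then efficiency conversion, P = rho*g*Q*H; P_in = P/eta.
Step 1 — hydraulic power (P = rho*g*Q*H):
  P = 1000 * 9.81 * 0.04060 * 25.39 = 10112.5 W
Step 2 — input power: P_in = P/eta = 10112.5 / 0.62 = 16310 W
Therefore the shaft input power required = 16310 W.


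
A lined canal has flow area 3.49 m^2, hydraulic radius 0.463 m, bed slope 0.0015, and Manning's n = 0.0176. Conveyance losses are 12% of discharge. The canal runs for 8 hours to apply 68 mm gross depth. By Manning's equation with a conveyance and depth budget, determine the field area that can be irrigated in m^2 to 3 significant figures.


Approach: apply Manning's equation with a conveyance and depth budget, Q = (1/n)*A*R^(2/3)*S^(1/2); Q_field = Q*(1-loss); Area = Q_field*t/(d/1000).
Step 1 — canal discharge (Manning's equation):
  Q = (1/0.0176) * 3.49 * 0.463^(2/3) * 0.0015^(1/2) = 4.5963 m^3/s
Step 2 — delivered flow: Q_field = 4.5963*(1 - 12/100) = 4.0448 m^3/s
Step 3 — volume delivered: V = 4.0448 * 8*3600 = 116490 m^3
Step 4 — area served: A = V / (depth/1000) = 116490 / 0.068 = 1710000 m^2
Therefore the field area that can be irrigated = 1710000 m^2.


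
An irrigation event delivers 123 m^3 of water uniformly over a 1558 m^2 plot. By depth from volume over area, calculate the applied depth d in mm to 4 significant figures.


Approach: apply depth from volume over area, d = (V/A)*1000.
d = (123 / 1558) * 1000 = 78.95 mm
Therefore the applied depth d = 78.95 mm.


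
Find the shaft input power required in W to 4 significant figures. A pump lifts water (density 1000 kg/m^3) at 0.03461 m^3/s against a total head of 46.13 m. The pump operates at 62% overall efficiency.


Approach: apply hydraulic power then efficiency conversion, P = rho*g*Q*H; P_in = P/eta.
Step 1 — hydraulic power (P = rho*g*Q*H):
  P = 1000 * 9.81 * 0.03461 * 46.13 = 15662.2 W
Step 2 — input power: P_in = P/eta = 15662.2 / 0.62 = 25260 W
Therefore the shaft input power required = 25260 W.


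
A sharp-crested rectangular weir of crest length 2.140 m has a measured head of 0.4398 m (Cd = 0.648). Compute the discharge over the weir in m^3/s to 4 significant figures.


Approach: apply the rectangular weir equation, Q = (2/3)*Cd*L*sqrt(2g)*H^1.5.
Q = (2/3)*0.648*2.140*sqrt(2*9.81)*0.4398^1.5 = 1.194 m^3/s
Therefore the discharge over the weir = 1.194 m^3/s.


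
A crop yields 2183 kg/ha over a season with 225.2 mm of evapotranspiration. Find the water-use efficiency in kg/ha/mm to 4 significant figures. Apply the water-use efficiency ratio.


Approach: apply the water-use efficiency ratio, WUE = yield/ET.
WUE = 2183 / 225.2 = 9.694 kg/ha/mm
Therefore the water-use efficiency = 9.694 kg/ha/mm.


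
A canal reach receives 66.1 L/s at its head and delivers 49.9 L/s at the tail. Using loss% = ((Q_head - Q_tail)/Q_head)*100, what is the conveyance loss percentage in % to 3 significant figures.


loss = ((66.1 - 49.9)/66.1)*100 = 24.5 %
Therefore the conveyance loss percentage = 24.5 %.


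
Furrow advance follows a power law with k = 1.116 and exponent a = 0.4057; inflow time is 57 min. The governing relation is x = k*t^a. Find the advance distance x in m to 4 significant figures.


x = 1.116 * 57^0.4057 = 5.755 m
Therefore the advance distance x = 5.755 m.


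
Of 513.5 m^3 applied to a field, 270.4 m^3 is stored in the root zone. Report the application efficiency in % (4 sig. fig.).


Approach: apply the application efficiency ratio, Ea = (stored/applied)*100.
Ea = (270.4/513.5)*100 = 52.66 %
Therefore the application efficiency = 52.66 %.


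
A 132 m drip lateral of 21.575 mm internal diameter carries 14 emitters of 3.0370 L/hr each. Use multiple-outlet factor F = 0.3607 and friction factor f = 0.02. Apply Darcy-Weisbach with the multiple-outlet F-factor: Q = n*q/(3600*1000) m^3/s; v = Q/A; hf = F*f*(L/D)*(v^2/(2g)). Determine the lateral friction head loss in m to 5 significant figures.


Q = 14*3.0370/(3600*1000) = 1.181056e-05 m^3/s
A = pi*(21.575e-3/2)^2 = 3.655876e-04 m^2, so v = Q/A = 0.03230568 m/s
hf = 0.3607*0.02*(132/0.021575)*(0.03230568^2/(2*9.81)) = 0.0023478 m
Therefore the lateral friction head loss = 0.0023478 m.


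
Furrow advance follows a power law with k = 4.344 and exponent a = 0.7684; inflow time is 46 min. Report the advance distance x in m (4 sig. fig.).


Approach: apply the power-law advance function, x = k*t^a.
x = 4.344 * 46^0.7684 = 82.33 m
Therefore the advance distance x = 82.33 m.


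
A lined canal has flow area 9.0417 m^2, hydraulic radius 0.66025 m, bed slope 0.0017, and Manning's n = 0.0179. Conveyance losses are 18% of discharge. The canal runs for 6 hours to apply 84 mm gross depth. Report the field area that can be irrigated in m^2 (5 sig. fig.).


Approach: apply Manning's equation with a conveyance and depth budget, Q = (1/n)*A*R^(2/3)*S^(1/2); Q_field = Q*(1-loss); Area = Q_field*t/(d/1000).
Step 1 — canal discharge (Manning's equation):
  Q = (1/0.0179) * 9.0417 * 0.66025^(2/3) * 0.0017^(1/2) = 15.79164 m^3/s
Step 2 — delivered flow: Q_field = 15.79164*(1 - 18/100) = 12.94914 m^3/s
Step 3 — volume delivered: V = 12.94914 * 6*3600 = 279701.5 m^3
Step 4 — area served: A = V / (depth/1000) = 279701.5 / 0.084 = 3329800 m^2
Therefore the field area that can be irrigated = 3329800 m^2.


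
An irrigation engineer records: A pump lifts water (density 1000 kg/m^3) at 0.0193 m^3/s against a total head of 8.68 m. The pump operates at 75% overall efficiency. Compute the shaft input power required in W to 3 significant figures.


Approach: apply hydraulic power then efficiency conversion, P = rho*g*Q*H; P_in = P/eta.
Step 1 — hydraulic power (P = rho*g*Q*H):
  P = 1000 * 9.81 * 0.0193 * 8.68 = 1643.4 W
Step 2 — input power: P_in = P/eta = 1643.4 / 0.75 = 2190 W
Therefore the shaft input power required = 2190 W.


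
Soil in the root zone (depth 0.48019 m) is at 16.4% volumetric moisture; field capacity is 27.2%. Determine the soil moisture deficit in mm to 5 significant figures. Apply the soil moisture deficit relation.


Approach: apply the soil moisture deficit relation, SMD = (FC - theta)/100 * depth * 1000.
SMD = (27.2 - 16.4)/100 * 0.48019 * 1000 = 51.861 mm
Therefore the soil moisture deficit = 51.861 mm.


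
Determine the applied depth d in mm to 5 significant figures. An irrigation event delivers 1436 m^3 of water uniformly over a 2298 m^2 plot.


Approach: apply depth from volume over area, d = (V/A)*1000.
d = (1436 / 2298) * 1000 = 624.89 mm
Therefore the applied depth d = 624.89 mm.


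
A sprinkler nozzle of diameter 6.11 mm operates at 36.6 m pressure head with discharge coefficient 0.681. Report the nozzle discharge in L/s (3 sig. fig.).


Approach: apply the orifice equation, Q = Cd*A*sqrt(2*g*h), A = pi*(d/2)^2.
A = pi*(6.11e-3/2)^2 = 2.9321e-05 m^2
Q = 0.681 * 2.9321e-05 * sqrt(2*9.81*36.6) * 1000 = 0.535 L/s
Therefore the nozzle discharge = 0.535 L/s.


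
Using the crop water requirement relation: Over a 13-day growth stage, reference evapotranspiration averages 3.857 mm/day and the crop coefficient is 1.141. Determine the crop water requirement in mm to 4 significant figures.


Approach: apply the crop water requirement relation, CWR = ET0 * Kc * days.
CWR = 3.857 * 1.141 * 13 = 57.21 mm
Therefore the crop water requirement = 57.21 mm.


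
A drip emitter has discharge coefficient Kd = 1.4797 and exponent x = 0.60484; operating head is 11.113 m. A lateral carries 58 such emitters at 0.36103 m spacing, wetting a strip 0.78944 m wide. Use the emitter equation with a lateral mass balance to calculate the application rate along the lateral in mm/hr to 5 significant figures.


Approach: apply the emitter equation with a lateral mass balance, q = Kd*h^x; Q = n*q; rate = Q/(n*spacing*width).
Step 1 — single emitter flow (q = Kd*h^x):
  q = 1.4797 * 11.113^0.60484 = 6.349423 L/hr
Step 2 — total lateral flow: Q = 58 * 6.349423 = 368.2666 L/hr
Step 3 — wetted area: A = 58 * 0.36103 * 0.78944 = 16.53067 m^2
Step 4 — application rate: Q/A = 368.2666/16.53067 = 22.278 mm/hr
Therefore the application rate along the lateral = 22.278 mm/hr.


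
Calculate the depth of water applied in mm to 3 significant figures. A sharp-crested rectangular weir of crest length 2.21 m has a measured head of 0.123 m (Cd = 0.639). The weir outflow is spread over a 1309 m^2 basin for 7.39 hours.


Approach: apply the rectangular weir equation with a volume-to-depth conversion, Q = (2/3)*Cd*L*sqrt(2g)*H^1.5; d = Q*t/A * 1000.
Step 1 — weir discharge:
  Q = (2/3)*0.639*2.21*sqrt(2*9.81)*0.123^1.5 = 0.17989 m^3/s
Step 2 — volume: V = 0.17989 * 7.39*3600 = 4785.8 m^3
Step 3 — depth: d = V/A * 1000 = 4785.8/1309 * 1000 = 3660 mm
Therefore the depth of water applied = 3660 mm.


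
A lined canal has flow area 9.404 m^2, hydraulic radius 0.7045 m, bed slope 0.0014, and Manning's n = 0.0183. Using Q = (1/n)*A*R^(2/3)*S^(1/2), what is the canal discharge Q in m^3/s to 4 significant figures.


Q = (1/0.0183) * 9.404 * 0.7045^(2/3) * 0.0014^(1/2) = 15.22 m^3/s
Therefore the canal discharge Q = 15.22 m^3/s.


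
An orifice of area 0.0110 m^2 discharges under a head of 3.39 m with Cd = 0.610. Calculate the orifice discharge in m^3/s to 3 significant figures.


Approach: apply the orifice equation, Q = Cd*A*sqrt(2*g*h).
Q = 0.610 * 0.0110 * sqrt(2*9.81*3.39) = 0.0547 m^3/s
Therefore the orifice discharge = 0.0547 m^3/s.


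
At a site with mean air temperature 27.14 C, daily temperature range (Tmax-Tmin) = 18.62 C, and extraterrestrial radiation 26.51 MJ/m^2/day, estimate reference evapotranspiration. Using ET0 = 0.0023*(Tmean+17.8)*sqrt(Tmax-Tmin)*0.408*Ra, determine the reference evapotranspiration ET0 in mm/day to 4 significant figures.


ET0 = 0.0023*(27.14+17.8)*sqrt(18.62)*0.408*26.51 = 4.824 mm/day
Therefore the reference evapotranspiration ET0 = 4.824 mm/day.


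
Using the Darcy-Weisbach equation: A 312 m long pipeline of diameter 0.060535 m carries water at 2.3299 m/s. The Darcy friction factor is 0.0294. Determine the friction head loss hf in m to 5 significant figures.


Approach: apply the Darcy-Weisbach equation, hf = f*(L/D)*(v^2/(2g)).
hf = 0.0294 * (312/0.060535) * (2.3299^2 / (2*9.81))
hf = 41.925 m
Therefore the friction head loss hf = 41.925 m.


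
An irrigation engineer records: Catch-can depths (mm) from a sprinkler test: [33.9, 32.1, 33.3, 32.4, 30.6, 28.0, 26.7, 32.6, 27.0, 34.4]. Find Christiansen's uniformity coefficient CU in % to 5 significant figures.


Approach: apply Christiansen's uniformity coefficient, CU = (1 - mean_abs_deviation/mean)*100.
mean = 31.10000 mm
mean |d_i - mean| = 2.420000 mm
CU = (1 - 2.420000/31.10000)*100 = 92.219 %
Therefore Christiansen's uniformity coefficient CU = 92.219 %.


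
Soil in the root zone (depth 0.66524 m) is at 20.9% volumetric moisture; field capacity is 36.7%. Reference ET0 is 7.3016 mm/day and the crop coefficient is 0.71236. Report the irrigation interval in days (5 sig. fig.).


Approach: apply soil-water budget scheduling, SMD = (FC-theta)/100*depth*1000; ETc = ET0*Kc; interval = SMD/ETc.
Step 1 — soil moisture deficit:
  SMD = (36.7 - 20.9)/100 * 0.66524 * 1000 = 105.1079 mm
Step 2 — daily crop ET (ETc = ET0*Kc):
  ETc = 7.3016 * 0.71236 = 5.201368 mm/day
Step 3 — irrigation interval (SMD/ETc):
  interval = 105.1079 / 5.201368 = 20.208 days
Therefore the irrigation interval = 20.208 days.


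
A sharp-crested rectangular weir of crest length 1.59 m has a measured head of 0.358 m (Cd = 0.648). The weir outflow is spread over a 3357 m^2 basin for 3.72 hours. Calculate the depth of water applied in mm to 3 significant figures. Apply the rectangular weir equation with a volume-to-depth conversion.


Approach: apply the rectangular weir equation with a volume-to-depth conversion, Q = (2/3)*Cd*L*sqrt(2g)*H^1.5; d = Q*t/A * 1000.
Step 1 — weir discharge:
  Q = (2/3)*0.648*1.59*sqrt(2*9.81)*0.358^1.5 = 0.65171 m^3/s
Step 2 — volume: V = 0.65171 * 3.72*3600 = 8727.7 m^3
Step 3 — depth: d = V/A * 1000 = 8727.7/3357 * 1000 = 2600 mm
Therefore the depth of water applied = 2600 mm.


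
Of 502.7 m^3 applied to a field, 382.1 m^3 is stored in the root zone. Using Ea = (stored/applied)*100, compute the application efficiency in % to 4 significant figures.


Ea = (382.1/502.7)*100 = 76.01 %
Therefore the application efficiency = 76.01 %.


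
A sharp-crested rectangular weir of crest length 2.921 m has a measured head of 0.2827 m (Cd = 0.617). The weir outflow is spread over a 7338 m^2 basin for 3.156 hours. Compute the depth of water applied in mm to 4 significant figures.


Approach: apply the rectangular weir equation with a volume-to-depth conversion, Q = (2/3)*Cd*L*sqrt(2g)*H^1.5; d = Q*t/A * 1000.
Step 1 — weir discharge:
  Q = (2/3)*0.617*2.921*sqrt(2*9.81)*0.2827^1.5 = 0.799952 m^3/s
Step 2 — volume: V = 0.799952 * 3.156*3600 = 9088.73 m^3
Step 3 — depth: d = V/A * 1000 = 9088.73/7338 * 1000 = 1239 mm
Therefore the depth of water applied = 1239 mm.


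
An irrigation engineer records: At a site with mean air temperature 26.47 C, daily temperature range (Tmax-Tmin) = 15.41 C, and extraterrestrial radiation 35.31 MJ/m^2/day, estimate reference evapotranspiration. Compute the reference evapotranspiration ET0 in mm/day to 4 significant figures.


Approach: apply the Hargreaves-Samani method, ET0 = 0.0023*(Tmean+17.8)*sqrt(Tmax-Tmin)*0.408*Ra.
ET0 = 0.0023*(26.47+17.8)*sqrt(15.41)*0.408*35.31 = 5.758 mm/day
Therefore the reference evapotranspiration ET0 = 5.758 mm/day.


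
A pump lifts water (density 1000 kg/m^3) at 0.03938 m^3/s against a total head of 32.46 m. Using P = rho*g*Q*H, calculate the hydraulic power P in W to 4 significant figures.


P = 1000 * 9.81 * 0.03938 * 32.46 = 12540 W
Therefore the hydraulic power P = 12540 W.


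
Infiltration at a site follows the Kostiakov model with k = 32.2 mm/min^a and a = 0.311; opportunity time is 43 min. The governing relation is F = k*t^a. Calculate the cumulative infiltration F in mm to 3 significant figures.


F = 32.2 * 43^0.311 = 104 mm
Therefore the cumulative infiltration F = 104 mm.


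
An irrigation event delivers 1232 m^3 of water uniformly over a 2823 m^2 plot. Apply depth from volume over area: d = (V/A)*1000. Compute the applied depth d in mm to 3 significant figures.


d = (1232 / 2823) * 1000 = 436 mm
Therefore the applied depth d = 436 mm.


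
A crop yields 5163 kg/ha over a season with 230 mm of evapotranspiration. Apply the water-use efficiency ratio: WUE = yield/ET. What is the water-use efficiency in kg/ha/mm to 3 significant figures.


WUE = 5163 / 230 = 22.4 kg/ha/mm
Therefore the water-use efficiency = 22.4 kg/ha/mm.


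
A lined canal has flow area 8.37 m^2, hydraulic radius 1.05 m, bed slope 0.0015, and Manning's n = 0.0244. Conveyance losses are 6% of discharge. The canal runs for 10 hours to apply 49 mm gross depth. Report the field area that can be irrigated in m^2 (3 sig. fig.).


Approach: apply Manning's equation with a conveyance and depth budget, Q = (1/n)*A*R^(2/3)*S^(1/2); Q_field = Q*(1-loss); Area = Q_field*t/(d/1000).
Step 1 — canal discharge (Manning's equation):
  Q = (1/0.0244) * 8.37 * 1.05^(2/3) * 0.0015^(1/2) = 13.725 m^3/s
Step 2 — delivered flow: Q_field = 13.725*(1 - 6/100) = 12.901 m^3/s
Step 3 — volume delivered: V = 12.901 * 10*3600 = 464450 m^3
Step 4 — area served: A = V / (depth/1000) = 464450 / 0.049 = 9480000 m^2
Therefore the field area that can be irrigated = 9480000 m^2.
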